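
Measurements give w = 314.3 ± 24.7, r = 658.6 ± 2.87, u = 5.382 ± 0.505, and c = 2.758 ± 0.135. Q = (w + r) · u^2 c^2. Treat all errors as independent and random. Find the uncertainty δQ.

Let h = w + r = 972.9. δh = √(δw² + δr²) = √(610 + 8.24) = 24.9, so δh/h = 0.0256.
Q is then a monomial in h, u, c:
δQ/Q = √((δh/h)² + (2·δu/u)² + (2·δc/c)²) = √(0.000653 + 0.0352 + 0.00958) = 0.213
Q = 214400, so δQ = 0.213 × 214400 = 45700.

45700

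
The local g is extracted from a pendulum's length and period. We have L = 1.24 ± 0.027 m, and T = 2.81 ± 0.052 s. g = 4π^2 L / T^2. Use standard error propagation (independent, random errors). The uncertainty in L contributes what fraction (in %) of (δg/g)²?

25.7%

(δg/g)² = (1·δL/L)² + (-2·δT/T)²
  L term: (1×0.0218)² = 0.000474
  T term: (-2×0.0185)² = 0.00137
Total = 0.00184. Share from L = 0.000474/0.00184 = 0.257.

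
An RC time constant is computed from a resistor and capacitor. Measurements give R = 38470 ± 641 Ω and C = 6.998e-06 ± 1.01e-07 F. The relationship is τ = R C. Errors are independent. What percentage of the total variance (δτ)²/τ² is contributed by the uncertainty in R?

57.1%

(δτ/τ)² = (1·δR/R)² + (1·δC/C)²
  R term: (1×0.0167)² = 0.000278
  C term: (1×0.0144)² = 0.000208
Total = 0.000486. Share from R = 0.000278/0.000486 = 0.571.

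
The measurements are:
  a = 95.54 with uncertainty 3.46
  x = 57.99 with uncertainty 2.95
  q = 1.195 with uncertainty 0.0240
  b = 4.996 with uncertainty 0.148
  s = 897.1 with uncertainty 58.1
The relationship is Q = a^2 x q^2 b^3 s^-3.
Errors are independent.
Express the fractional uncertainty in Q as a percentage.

Since Q is a product/quotient, work with relative uncertainties:
  (2·δa/a)² = (2×0.0362)² = 0.00525;  (1·δx/x)² = (1×0.0509)² = 0.00259;  (2·δq/q)² = (2×0.0201)² = 0.00161;  (3·δb/b)² = (3×0.0296)² = 0.00790;  (-3·δs/s)² = (-3×0.0648)² = 0.0377
δQ/Q = √(0.0551) = 0.235

23.5%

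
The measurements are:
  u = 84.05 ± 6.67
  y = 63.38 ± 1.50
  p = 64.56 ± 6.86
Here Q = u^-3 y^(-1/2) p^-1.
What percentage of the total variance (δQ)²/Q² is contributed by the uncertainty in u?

83.2%

(δQ/Q)² = (-3·δu/u)² + (−½·δy/y)² + (-1·δp/p)²
  u term: (-3×0.0794)² = 0.0567
  y term: (-0.5×0.0237)² = 0.000140
  p term: (-1×0.106)² = 0.0113
Total = 0.0681. Share from u = 0.0567/0.0681 = 0.832.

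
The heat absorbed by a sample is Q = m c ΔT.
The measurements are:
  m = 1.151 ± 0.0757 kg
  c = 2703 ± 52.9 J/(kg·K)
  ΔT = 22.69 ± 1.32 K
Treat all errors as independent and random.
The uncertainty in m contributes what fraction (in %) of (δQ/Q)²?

53.4%

(δQ/Q)² = (1·δm/m)² + (1·δc/c)² + (1·δΔT/ΔT)²
  m term: (1×0.0658)² = 0.00433
  c term: (1×0.0196)² = 0.000383
  ΔT term: (1×0.0582)² = 0.00338
Total = 0.00809. Share from m = 0.00433/0.00809 = 0.534.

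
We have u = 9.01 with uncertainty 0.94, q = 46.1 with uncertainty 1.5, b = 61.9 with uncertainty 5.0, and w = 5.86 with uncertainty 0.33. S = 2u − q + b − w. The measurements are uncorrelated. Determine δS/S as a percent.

Sums and differences: (δS)² = Σ (cᵢ δxᵢ)².
  (2·δu)² = 3.53;  (δq)² = 2.25;  (δb)² = 25.0;  (δw)² = 0.109
δS = √(30.9) = 5.56
S = 28.0, so δS/S = 5.56/28.0 = 0.199.

19.9%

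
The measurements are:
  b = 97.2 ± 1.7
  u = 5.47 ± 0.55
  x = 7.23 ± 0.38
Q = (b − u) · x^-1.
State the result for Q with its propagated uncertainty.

Let w = b − u = 91.7. δw = √(δb² + δu²) = √(2.89 + 0.303) = 1.79, so δw/w = 0.0195.
Q is then a monomial in w, x:
δQ/Q = √((δw/w)² + (-1·δx/x)²) = √(0.000379 + 0.00276) = 0.0561
Q = 12.7, so δQ = 0.0561 × 12.7 = 0.711.

12.7 ± 0.711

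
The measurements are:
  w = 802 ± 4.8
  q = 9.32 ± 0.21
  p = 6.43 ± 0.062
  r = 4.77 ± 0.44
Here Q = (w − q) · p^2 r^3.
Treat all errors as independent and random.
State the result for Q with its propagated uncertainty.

Let u = w − q = 793. δu = √(δw² + δq²) = √(23.0 + 0.0441) = 4.80, so δu/u = 0.00606.
Q is then a monomial in u, p, r:
δQ/Q = √((δu/u)² + (2·δp/p)² + (3·δr/r)²) = √(3.67e-05 + 0.000372 + 0.0766) = 0.277
Q = 3.56e+06, so δQ = 0.277 × 3.56e+06 = 9.87e+05.

(3.56 ± 0.987) × 10^6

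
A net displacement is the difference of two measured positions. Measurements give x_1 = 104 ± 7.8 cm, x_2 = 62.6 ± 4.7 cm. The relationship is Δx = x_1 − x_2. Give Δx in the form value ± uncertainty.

41.4 ± 9.11 cm

Δx is a linear combination, so absolute uncertainties add in quadrature:
  (δx_1)² = 60.8;  (δx_2)² = 22.1
δΔx = √(82.9) = 9.11 cm
Δx = 41.4 cm.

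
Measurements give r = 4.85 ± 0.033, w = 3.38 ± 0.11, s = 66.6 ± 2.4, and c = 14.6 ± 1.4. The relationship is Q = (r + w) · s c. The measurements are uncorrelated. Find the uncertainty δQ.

827

Let u = r + w = 8.23. δu = √(δr² + δw²) = √(0.00109 + 0.0121) = 0.115, so δu/u = 0.0140.
Q is then a monomial in u, s, c:
δQ/Q = √((δu/u)² + (1·δs/s)² + (1·δc/c)²) = √(0.000195 + 0.00130 + 0.00919) = 0.103
Q = 8000, so δQ = 0.103 × 8000 = 827.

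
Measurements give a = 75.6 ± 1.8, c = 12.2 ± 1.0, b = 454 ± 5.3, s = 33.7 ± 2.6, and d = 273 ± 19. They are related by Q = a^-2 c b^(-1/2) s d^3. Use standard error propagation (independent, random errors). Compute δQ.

Each factor contributes (exponent × relative error)² to (δQ/Q)²:
  (-2·δa/a)² = (-2×0.0238)² = 0.00227;  (1·δc/c)² = (1×0.0820)² = 0.00672;  (−½·δb/b)² = (-0.5×0.0117)² = 3.41e-05;  (1·δs/s)² = (1×0.0772)² = 0.00595;  (3·δd/d)² = (3×0.0696)² = 0.0436
δQ/Q = √(0.0586) = 0.242
Q = 68700, so δQ = 0.242 × 68700 = 16600.

16600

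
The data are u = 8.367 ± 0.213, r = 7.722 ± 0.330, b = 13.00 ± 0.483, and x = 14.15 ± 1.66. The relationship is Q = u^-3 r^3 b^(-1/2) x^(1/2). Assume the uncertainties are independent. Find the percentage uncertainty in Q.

Relative error in a monomial: (δQ/Q)² = Σ (nᵢ · δxᵢ/xᵢ)².
  (-3·δu/u)² = (-3×0.0255)² = 0.00583;  (3·δr/r)² = (3×0.0427)² = 0.0164;  (−½·δb/b)² = (-0.5×0.0372)² = 0.000345;  (½·δx/x)² = (0.5×0.117)² = 0.00344
δQ/Q = √(0.0261) = 0.161

16.1%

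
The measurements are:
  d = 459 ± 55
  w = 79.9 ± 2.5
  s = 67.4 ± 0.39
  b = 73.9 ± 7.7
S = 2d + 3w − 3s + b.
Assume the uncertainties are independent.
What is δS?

Sums and differences: (δS)² = Σ (cᵢ δxᵢ)².
  (2·δd)² = 12100;  (3·δw)² = 56.2;  (3·δs)² = 1.37;  (δb)² = 59.3
δS = √(12200) = 111

111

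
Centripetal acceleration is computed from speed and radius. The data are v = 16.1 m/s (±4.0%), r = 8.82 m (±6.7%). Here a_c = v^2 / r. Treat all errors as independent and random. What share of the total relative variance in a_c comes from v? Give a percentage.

(δa_c/a_c)² = (2·δv/v)² + (-1·δr/r)²
  v term: (2×0.0400)² = 0.00640
  r term: (-1×0.0670)² = 0.00449
Total = 0.0109. Share from v = 0.00640/0.0109 = 0.588.

58.8%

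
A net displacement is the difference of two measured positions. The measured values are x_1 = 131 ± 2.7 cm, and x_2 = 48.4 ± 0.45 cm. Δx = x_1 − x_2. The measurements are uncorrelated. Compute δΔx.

2.74 cm

Sums and differences: (δΔx)² = Σ (cᵢ δxᵢ)².
  (δx_1)² = 7.29;  (δx_2)² = 0.203
δΔx = √(7.49) = 2.74 cm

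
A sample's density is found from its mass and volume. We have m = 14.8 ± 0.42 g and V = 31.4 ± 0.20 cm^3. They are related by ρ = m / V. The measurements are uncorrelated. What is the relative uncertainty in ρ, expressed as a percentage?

Products/powers → add relative errors in quadrature, weighted by exponent:
  (1·δm/m)² = (1×0.0284)² = 0.000805;  (-1·δV/V)² = (-1×0.00637)² = 4.06e-05
δρ/ρ = √(0.000846) = 0.0291

2.91%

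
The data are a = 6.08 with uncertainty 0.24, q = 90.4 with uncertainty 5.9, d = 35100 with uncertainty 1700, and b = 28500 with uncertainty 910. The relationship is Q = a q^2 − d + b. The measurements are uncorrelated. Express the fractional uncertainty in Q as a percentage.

Let p = a·q^2 = 49700. δp/p = √((1·δa/a)² + (2·δq/q)²) = √(0.00156 + 0.0170) = 0.136, so δp = 6780.
Q = p − d + b: δQ = √(δp² + δd² + δb²) = √(4.59e+07 + 2.89e+06 + 8.28e+05) = 7040
Q = 43100, so δQ/Q = 7040/43100 = 0.164.

16.4%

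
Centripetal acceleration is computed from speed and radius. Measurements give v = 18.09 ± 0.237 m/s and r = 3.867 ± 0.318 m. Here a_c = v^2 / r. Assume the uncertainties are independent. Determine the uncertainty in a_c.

7.30 m/s^2

For a monomial a_c ∝ v^2, r^-1, fractional errors add in quadrature:
  (2·δv/v)² = (2×0.0131)² = 0.000687;  (-1·δr/r)² = (-1×0.0822)² = 0.00676
δa_c/a_c = √(0.00745) = 0.0863
a_c = 84.63 m/s^2, so δa_c = 0.0863 × 84.63 = 7.30 m/s^2.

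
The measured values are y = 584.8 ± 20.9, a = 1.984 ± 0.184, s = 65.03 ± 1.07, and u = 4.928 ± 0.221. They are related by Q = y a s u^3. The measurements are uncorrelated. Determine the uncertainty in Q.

1.52e+06

For a monomial Q ∝ y, a, s, u^3, fractional errors add in quadrature:
  (1·δy/y)² = (1×0.0357)² = 0.00128;  (1·δa/a)² = (1×0.0927)² = 0.00860;  (1·δs/s)² = (1×0.0165)² = 0.000271;  (3·δu/u)² = (3×0.0448)² = 0.0181
δQ/Q = √(0.0282) = 0.168
Q = 9.03e+06, so δQ = 0.168 × 9.03e+06 = 1.52e+06.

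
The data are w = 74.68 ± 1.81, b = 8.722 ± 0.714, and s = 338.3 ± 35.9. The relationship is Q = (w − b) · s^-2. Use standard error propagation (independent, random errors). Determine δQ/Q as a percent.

Let u = w − b = 65.96. δu = √(δw² + δb²) = √(3.28 + 0.510) = 1.95, so δu/u = 0.0295.
Q is then a monomial in u, s:
δQ/Q = √((δu/u)² + (-2·δs/s)²) = √(0.000870 + 0.0450) = 0.214

21.4%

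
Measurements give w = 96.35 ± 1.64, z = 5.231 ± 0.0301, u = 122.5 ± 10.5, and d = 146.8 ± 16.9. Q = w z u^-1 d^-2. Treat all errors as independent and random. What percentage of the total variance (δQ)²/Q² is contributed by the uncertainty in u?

12.1%

(δQ/Q)² = (1·δw/w)² + (1·δz/z)² + (-1·δu/u)² + (-2·δd/d)²
  w term: (1×0.0170)² = 0.000290
  z term: (1×0.00575)² = 3.31e-05
  u term: (-1×0.0857)² = 0.00735
  d term: (-2×0.115)² = 0.0530
Total = 0.0607. Share from u = 0.00735/0.0607 = 0.121.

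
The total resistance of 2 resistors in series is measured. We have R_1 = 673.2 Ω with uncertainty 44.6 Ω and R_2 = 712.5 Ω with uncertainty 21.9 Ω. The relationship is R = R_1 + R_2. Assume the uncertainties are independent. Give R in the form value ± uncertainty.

Absolute uncertainties add in quadrature for a linear combination:
  (δR_1)² = 1990;  (δR_2)² = 480
δR = √(2470) = 49.7 Ω
R = 1386 Ω.

1386 ± 49.7 Ω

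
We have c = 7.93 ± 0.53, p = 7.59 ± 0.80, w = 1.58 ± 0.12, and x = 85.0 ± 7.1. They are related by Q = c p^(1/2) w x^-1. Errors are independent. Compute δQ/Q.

Q is a product of powers, so relative uncertainties combine in quadrature:
  (1·δc/c)² = (1×0.0668)² = 0.00447;  (½·δp/p)² = (0.5×0.105)² = 0.00278;  (1·δw/w)² = (1×0.0759)² = 0.00577;  (-1·δx/x)² = (-1×0.0835)² = 0.00698
δQ/Q = √(0.0200) = 0.141

0.141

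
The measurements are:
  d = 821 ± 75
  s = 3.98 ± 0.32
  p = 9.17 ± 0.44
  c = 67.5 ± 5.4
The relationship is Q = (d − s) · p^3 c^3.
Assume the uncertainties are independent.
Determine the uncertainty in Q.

5.71e+10

Let u = d − s = 817. δu = √(δd² + δs²) = √(5620 + 0.102) = 75.0, so δu/u = 0.0918.
Q is then a monomial in u, p, c:
δQ/Q = √((δu/u)² + (3·δp/p)² + (3·δc/c)²) = √(0.00843 + 0.0207 + 0.0576) = 0.295
Q = 1.94e+11, so δQ = 0.295 × 1.94e+11 = 5.71e+10.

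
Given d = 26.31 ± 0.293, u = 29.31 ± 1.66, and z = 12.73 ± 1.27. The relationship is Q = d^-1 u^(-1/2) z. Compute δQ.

0.00932

Since Q is a product/quotient, work with relative uncertainties:
  (-1·δd/d)² = (-1×0.0111)² = 0.000124;  (−½·δu/u)² = (-0.5×0.0566)² = 0.000802;  (1·δz/z)² = (1×0.0998)² = 0.00995
δQ/Q = √(0.0109) = 0.104
Q = 0.08937, so δQ = 0.104 × 0.08937 = 0.00932.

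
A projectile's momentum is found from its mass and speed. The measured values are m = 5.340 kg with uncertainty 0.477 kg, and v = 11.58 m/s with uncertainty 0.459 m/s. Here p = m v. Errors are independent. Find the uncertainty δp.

Products/powers → add relative errors in quadrature, weighted by exponent:
  (1·δm/m)² = (1×0.0893)² = 0.00798;  (1·δv/v)² = (1×0.0396)² = 0.00157
δp/p = √(0.00955) = 0.0977
p = 61.84 kg·m/s, so δp = 0.0977 × 61.84 = 6.04 kg·m/s.

6.04 kg·m/s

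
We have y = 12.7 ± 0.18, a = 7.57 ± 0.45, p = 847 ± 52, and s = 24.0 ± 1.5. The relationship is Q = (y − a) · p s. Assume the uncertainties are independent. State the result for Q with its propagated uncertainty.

(1.04 ± 0.134) × 10^5

Let u = y − a = 5.13. δu = √(δy² + δa²) = √(0.0324 + 0.203) = 0.485, so δu/u = 0.0945.
Q is then a monomial in u, p, s:
δQ/Q = √((δu/u)² + (1·δp/p)² + (1·δs/s)²) = √(0.00893 + 0.00377 + 0.00391) = 0.129
Q = 1.04e+05, so δQ = 0.129 × 1.04e+05 = 13400.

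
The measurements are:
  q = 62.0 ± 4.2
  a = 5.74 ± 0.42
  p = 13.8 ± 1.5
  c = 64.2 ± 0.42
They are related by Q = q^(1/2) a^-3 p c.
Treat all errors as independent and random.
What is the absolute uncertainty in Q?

9.12

Since Q is a product/quotient, work with relative uncertainties:
  (½·δq/q)² = (0.5×0.0677)² = 0.00115;  (-3·δa/a)² = (-3×0.0732)² = 0.0482;  (1·δp/p)² = (1×0.109)² = 0.0118;  (1·δc/c)² = (1×0.00654)² = 4.28e-05
δQ/Q = √(0.0612) = 0.247
Q = 36.9, so δQ = 0.247 × 36.9 = 9.12.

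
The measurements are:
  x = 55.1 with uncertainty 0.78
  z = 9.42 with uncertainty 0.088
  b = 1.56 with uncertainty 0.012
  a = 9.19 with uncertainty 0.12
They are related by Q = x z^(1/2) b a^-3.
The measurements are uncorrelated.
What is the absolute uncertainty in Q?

Since Q is a product/quotient, work with relative uncertainties:
  (1·δx/x)² = (1×0.0142)² = 0.000200;  (½·δz/z)² = (0.5×0.00934)² = 2.18e-05;  (1·δb/b)² = (1×0.00769)² = 5.92e-05;  (-3·δa/a)² = (-3×0.0131)² = 0.00153
δQ/Q = √(0.00182) = 0.0426
Q = 0.340, so δQ = 0.0426 × 0.340 = 0.0145.

0.0145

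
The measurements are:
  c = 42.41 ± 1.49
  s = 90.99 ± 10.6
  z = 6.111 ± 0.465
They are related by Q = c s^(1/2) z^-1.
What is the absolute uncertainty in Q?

6.76

Q is a product of powers, so relative uncertainties combine in quadrature:
  (1·δc/c)² = (1×0.0351)² = 0.00123;  (½·δs/s)² = (0.5×0.116)² = 0.00339;  (-1·δz/z)² = (-1×0.0761)² = 0.00579
δQ/Q = √(0.0104) = 0.102
Q = 66.20, so δQ = 0.102 × 66.20 = 6.76.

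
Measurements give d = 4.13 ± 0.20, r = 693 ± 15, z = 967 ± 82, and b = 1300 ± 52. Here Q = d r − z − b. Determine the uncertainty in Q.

180

Let p = d·r = 2860. δp/p = √((1·δd/d)² + (1·δr/r)²) = √(0.00235 + 0.000469) = 0.0530, so δp = 152.
Q = p − z − b: δQ = √(δp² + δz² + δb²) = √(23000 + 6720 + 2700) = 180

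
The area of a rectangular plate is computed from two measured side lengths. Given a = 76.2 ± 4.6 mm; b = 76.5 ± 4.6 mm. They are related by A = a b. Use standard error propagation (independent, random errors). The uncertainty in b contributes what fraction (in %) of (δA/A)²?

49.8%

(δA/A)² = (1·δa/a)² + (1·δb/b)²
  a term: (1×0.0604)² = 0.00364
  b term: (1×0.0601)² = 0.00362
Total = 0.00726. Share from b = 0.00362/0.00726 = 0.498.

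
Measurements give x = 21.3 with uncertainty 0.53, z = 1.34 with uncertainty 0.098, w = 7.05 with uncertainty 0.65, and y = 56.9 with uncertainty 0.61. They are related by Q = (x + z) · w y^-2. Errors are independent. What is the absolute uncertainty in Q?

0.00481

Let u = x + z = 22.6. δu = √(δx² + δz²) = √(0.281 + 0.00960) = 0.539, so δu/u = 0.0238.
Q is then a monomial in u, w, y:
δQ/Q = √((δu/u)² + (1·δw/w)² + (-2·δy/y)²) = √(0.000567 + 0.00850 + 0.000460) = 0.0976
Q = 0.0493, so δQ = 0.0976 × 0.0493 = 0.00481.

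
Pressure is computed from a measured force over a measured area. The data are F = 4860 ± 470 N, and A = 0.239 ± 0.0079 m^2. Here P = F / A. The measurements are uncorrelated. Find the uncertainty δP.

2080 Pa

Each factor contributes (exponent × relative error)² to (δP/P)²:
  (1·δF/F)² = (1×0.0967)² = 0.00935;  (-1·δA/A)² = (-1×0.0331)² = 0.00109
δP/P = √(0.0104) = 0.102
P = 20300 Pa, so δP = 0.102 × 20300 = 2080 Pa.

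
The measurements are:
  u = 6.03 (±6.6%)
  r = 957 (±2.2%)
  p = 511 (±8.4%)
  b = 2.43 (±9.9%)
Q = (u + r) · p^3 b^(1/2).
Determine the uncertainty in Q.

5.16e+10

Let w = u + r = 963. δw = √(δu² + δr²) = √(0.158 + 443) = 21.1, so δw/w = 0.0219.
Q is then a monomial in w, p, b:
δQ/Q = √((δw/w)² + (3·δp/p)² + (½·δb/b)²) = √(0.000478 + 0.0635 + 0.00245) = 0.258
Q = 2e+11, so δQ = 0.258 × 2e+11 = 5.16e+10.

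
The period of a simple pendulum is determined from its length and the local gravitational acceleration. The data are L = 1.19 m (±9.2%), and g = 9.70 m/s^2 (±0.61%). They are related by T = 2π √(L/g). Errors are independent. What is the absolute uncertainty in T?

T is a product of powers, so relative uncertainties combine in quadrature:
  (½·δL/L)² = (0.5×0.0920)² = 0.00212;  (−½·δg/g)² = (-0.5×0.00610)² = 9.3e-06
δT/T = √(0.00213) = 0.0461
T = 2.20 s, so δT = 0.0461 × 2.20 = 0.101 s.

0.101 s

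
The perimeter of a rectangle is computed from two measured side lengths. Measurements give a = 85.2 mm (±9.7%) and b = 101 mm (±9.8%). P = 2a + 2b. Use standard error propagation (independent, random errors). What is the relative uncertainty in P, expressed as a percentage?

6.93%

For a sum/difference, combine absolute errors in quadrature:
  (2·δa)² = 273;  (2·δb)² = 392
δP = √(665) = 25.8 mm
P = 372 mm, so δP/P = 25.8/372 = 0.0693.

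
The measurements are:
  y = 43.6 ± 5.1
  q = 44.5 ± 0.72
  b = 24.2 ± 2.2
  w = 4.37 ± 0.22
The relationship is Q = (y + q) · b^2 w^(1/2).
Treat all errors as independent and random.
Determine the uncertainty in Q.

Let u = y + q = 88.1. δu = √(δy² + δq²) = √(26.0 + 0.518) = 5.15, so δu/u = 0.0585.
Q is then a monomial in u, b, w:
δQ/Q = √((δu/u)² + (2·δb/b)² + (½·δw/w)²) = √(0.00342 + 0.0331 + 0.000634) = 0.193
Q = 1.08e+05, so δQ = 0.193 × 1.08e+05 = 20800.

20800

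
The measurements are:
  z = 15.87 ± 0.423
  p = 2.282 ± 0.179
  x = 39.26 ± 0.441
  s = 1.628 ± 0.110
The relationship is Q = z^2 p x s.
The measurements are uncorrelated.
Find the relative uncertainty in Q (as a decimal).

0.117

Q is a product of powers, so relative uncertainties combine in quadrature:
  (2·δz/z)² = (2×0.0267)² = 0.00284;  (1·δp/p)² = (1×0.0784)² = 0.00615;  (1·δx/x)² = (1×0.0112)² = 0.000126;  (1·δs/s)² = (1×0.0676)² = 0.00457
δQ/Q = √(0.0137) = 0.117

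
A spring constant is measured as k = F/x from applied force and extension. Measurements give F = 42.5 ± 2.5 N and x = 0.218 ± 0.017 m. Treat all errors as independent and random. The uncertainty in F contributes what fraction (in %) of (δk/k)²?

(δk/k)² = (1·δF/F)² + (-1·δx/x)²
  F term: (1×0.0588)² = 0.00346
  x term: (-1×0.0780)² = 0.00608
Total = 0.00954. Share from F = 0.00346/0.00954 = 0.363.

36.3%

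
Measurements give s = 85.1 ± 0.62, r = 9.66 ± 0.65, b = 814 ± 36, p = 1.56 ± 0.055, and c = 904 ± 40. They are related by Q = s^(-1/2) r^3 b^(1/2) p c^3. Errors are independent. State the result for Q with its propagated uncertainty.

Each factor contributes (exponent × relative error)² to (δQ/Q)²:
  (−½·δs/s)² = (-0.5×0.00729)² = 1.33e-05;  (3·δr/r)² = (3×0.0673)² = 0.0407;  (½·δb/b)² = (0.5×0.0442)² = 0.000489;  (1·δp/p)² = (1×0.0353)² = 0.00124;  (3·δc/c)² = (3×0.0442)² = 0.0176
δQ/Q = √(0.0601) = 0.245
Q = 3.21e+12, so δQ = 0.245 × 3.21e+12 = 7.88e+11.

(3.21 ± 0.788) × 10^12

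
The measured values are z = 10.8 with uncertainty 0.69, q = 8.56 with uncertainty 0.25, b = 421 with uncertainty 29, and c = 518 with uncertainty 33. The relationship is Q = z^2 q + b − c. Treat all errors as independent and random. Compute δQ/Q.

0.153

Let p = z^2·q = 998. δp/p = √((2·δz/z)² + (1·δq/q)²) = √(0.0163 + 0.000853) = 0.131, so δp = 131.
Q = p + b − c: δQ = √(δp² + δb² + δc²) = √(17100 + 841 + 1090) = 138
Q = 901, so δQ/Q = 138/901 = 0.153.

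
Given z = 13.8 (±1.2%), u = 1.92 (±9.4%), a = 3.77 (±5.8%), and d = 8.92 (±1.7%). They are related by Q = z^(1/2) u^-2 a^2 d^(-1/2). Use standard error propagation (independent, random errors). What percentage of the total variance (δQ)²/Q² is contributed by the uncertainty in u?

72.3%

(δQ/Q)² = (½·δz/z)² + (-2·δu/u)² + (2·δa/a)² + (−½·δd/d)²
  z term: (0.5×0.0120)² = 3.6e-05
  u term: (-2×0.0940)² = 0.0353
  a term: (2×0.0580)² = 0.0135
  d term: (-0.5×0.0170)² = 7.23e-05
Total = 0.0489. Share from u = 0.0353/0.0489 = 0.723.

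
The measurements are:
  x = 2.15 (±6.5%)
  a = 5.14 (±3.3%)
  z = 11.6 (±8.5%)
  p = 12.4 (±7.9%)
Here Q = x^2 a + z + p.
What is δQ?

Let w = x^2·a = 23.8. δw/w = √((2·δx/x)² + (1·δa/a)²) = √(0.0169 + 0.00109) = 0.134, so δw = 3.19.
Q = w + z + p: δQ = √(δw² + δz² + δp²) = √(10.2 + 0.972 + 0.960) = 3.48

3.48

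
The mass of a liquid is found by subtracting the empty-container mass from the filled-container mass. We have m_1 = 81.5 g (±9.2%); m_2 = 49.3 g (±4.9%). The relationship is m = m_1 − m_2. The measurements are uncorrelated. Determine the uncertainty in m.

Each term contributes (cᵢ δxᵢ)² to (δm)²:
  (δm_1)² = 56.2;  (δm_2)² = 5.84
δm = √(62.1) = 7.88 g

7.88 g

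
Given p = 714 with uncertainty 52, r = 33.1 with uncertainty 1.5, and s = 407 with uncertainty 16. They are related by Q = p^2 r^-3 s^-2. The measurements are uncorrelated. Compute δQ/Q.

0.214

Each factor contributes (exponent × relative error)² to (δQ/Q)²:
  (2·δp/p)² = (2×0.0728)² = 0.0212;  (-3·δr/r)² = (-3×0.0453)² = 0.0185;  (-2·δs/s)² = (-2×0.0393)² = 0.00618
δQ/Q = √(0.0459) = 0.214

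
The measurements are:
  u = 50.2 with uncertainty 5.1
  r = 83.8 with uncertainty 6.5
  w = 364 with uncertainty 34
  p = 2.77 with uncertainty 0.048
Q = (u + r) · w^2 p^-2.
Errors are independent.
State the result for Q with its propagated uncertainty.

(2.31 ± 0.462) × 10^6

Let h = u + r = 134. δh = √(δu² + δr²) = √(26.0 + 42.2) = 8.26, so δh/h = 0.0617.
Q is then a monomial in h, w, p:
δQ/Q = √((δh/h)² + (2·δw/w)² + (-2·δp/p)²) = √(0.00380 + 0.0349 + 0.00120) = 0.200
Q = 2.31e+06, so δQ = 0.200 × 2.31e+06 = 4.62e+05.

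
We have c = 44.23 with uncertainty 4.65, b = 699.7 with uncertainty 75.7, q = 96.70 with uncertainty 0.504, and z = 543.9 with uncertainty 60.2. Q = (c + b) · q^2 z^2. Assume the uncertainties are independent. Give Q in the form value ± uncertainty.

(2.058 ± 0.502) × 10^12

Let u = c + b = 743.9. δu = √(δc² + δb²) = √(21.6 + 5730) = 75.8, so δu/u = 0.102.
Q is then a monomial in u, q, z:
δQ/Q = √((δu/u)² + (2·δq/q)² + (2·δz/z)²) = √(0.0104 + 0.000109 + 0.0490) = 0.244
Q = 2.058e+12, so δQ = 0.244 × 2.058e+12 = 5.02e+11.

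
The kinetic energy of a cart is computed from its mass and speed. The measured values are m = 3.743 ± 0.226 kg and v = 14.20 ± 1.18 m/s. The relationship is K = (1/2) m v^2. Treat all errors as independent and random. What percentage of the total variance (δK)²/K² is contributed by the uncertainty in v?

(δK/K)² = (1·δm/m)² + (2·δv/v)²
  m term: (1×0.0604)² = 0.00365
  v term: (2×0.0831)² = 0.0276
Total = 0.0313. Share from v = 0.0276/0.0313 = 0.883.

88.3%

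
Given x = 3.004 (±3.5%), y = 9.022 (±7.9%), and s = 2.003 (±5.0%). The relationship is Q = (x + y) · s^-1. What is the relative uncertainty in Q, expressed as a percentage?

7.80%

Let u = x + y = 12.03. δu = √(δx² + δy²) = √(0.0111 + 0.508) = 0.720, so δu/u = 0.0599.
Q is then a monomial in u, s:
δQ/Q = √((δu/u)² + (-1·δs/s)²) = √(0.00359 + 0.00250) = 0.0780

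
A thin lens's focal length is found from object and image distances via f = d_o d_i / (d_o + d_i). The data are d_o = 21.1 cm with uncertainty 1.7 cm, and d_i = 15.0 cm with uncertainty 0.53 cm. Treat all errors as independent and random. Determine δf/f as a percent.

3.93%

∂f/∂d_o = (d_i/(d_o+d_i))² = 0.173;  ∂f/∂d_i = (d_o/(d_o+d_i))² = 0.342
δf = √((∂f/∂d_o · δd_o)² + (∂f/∂d_i · δd_i)²) = √(0.0861 + 0.0328) = 0.345 cm
f = 8.77 cm, so δf/f = 0.345/8.77 = 0.0393.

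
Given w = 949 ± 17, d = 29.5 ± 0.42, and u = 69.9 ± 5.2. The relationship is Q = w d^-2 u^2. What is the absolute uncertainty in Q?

813

Each factor contributes (exponent × relative error)² to (δQ/Q)²:
  (1·δw/w)² = (1×0.0179)² = 0.000321;  (-2·δd/d)² = (-2×0.0142)² = 0.000811;  (2·δu/u)² = (2×0.0744)² = 0.0221
δQ/Q = √(0.0233) = 0.153
Q = 5330, so δQ = 0.153 × 5330 = 813.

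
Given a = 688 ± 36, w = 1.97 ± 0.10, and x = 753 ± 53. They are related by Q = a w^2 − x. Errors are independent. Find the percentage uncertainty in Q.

Let p = a·w^2 = 2670. δp/p = √((1·δa/a)² + (2·δw/w)²) = √(0.00274 + 0.0103) = 0.114, so δp = 305.
Q = p − x: δQ = √(δp² + δx²) = √(93000 + 2810) = 310
Q = 1920, so δQ/Q = 310/1920 = 0.161.

16.1%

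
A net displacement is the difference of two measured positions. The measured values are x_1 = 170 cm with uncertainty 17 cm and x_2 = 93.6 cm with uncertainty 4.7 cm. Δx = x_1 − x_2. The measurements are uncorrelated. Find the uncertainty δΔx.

Each term contributes (cᵢ δxᵢ)² to (δΔx)²:
  (δx_1)² = 289;  (δx_2)² = 22.1
δΔx = √(311) = 17.6 cm

17.6 cm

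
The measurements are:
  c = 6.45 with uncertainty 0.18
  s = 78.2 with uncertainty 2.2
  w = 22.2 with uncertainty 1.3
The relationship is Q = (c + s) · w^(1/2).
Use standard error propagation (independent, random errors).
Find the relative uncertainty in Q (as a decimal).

Let u = c + s = 84.7. δu = √(δc² + δs²) = √(0.0324 + 4.84) = 2.21, so δu/u = 0.0261.
Q is then a monomial in u, w:
δQ/Q = √((δu/u)² + (½·δw/w)²) = √(0.000680 + 0.000857) = 0.0392

0.0392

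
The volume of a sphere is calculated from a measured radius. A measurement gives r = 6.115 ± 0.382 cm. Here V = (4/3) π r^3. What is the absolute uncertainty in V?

180 cm^3

Relative error in a monomial: (δV/V)² = Σ (nᵢ · δxᵢ/xᵢ)².
  (3·δr/r)² = (3×0.0625)² = 0.0351
δV/V = √(0.0351) = 0.187
V = 957.8 cm^3, so δV = 0.187 × 957.8 = 180 cm^3.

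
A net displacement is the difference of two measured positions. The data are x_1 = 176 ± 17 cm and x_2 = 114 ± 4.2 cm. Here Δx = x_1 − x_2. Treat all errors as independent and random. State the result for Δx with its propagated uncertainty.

62.0 ± 17.5 cm

For a sum/difference, combine absolute errors in quadrature:
  (δx_1)² = 289;  (δx_2)² = 17.6
δΔx = √(307) = 17.5 cm
Δx = 62.0 cm.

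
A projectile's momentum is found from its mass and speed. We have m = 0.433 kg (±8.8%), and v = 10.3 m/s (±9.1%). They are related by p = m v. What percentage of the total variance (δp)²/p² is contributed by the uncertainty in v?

(δp/p)² = (1·δm/m)² + (1·δv/v)²
  m term: (1×0.0880)² = 0.00774
  v term: (1×0.0910)² = 0.00828
Total = 0.0160. Share from v = 0.00828/0.0160 = 0.517.

51.7%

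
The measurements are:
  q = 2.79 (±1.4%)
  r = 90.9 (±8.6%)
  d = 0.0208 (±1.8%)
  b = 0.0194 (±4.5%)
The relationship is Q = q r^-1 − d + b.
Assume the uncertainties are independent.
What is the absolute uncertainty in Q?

Let p = q·r^-1 = 0.0307. δp/p = √((1·δq/q)² + (-1·δr/r)²) = √(0.000196 + 0.00740) = 0.0871, so δp = 0.00267.
Q = p − d + b: δQ = √(δp² + δd² + δb²) = √(7.15e-06 + 1.4e-07 + 7.62e-07) = 0.00284

0.00284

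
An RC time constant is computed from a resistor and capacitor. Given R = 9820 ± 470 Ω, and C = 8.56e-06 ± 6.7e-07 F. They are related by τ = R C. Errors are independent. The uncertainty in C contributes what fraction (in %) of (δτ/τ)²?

(δτ/τ)² = (1·δR/R)² + (1·δC/C)²
  R term: (1×0.0479)² = 0.00229
  C term: (1×0.0783)² = 0.00613
Total = 0.00842. Share from C = 0.00613/0.00842 = 0.728.

72.8%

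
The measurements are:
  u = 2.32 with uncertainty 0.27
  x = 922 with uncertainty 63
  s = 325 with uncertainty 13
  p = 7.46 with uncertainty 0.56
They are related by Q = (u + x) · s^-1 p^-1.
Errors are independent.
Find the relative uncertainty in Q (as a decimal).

0.109

Let w = u + x = 924. δw = √(δu² + δx²) = √(0.0729 + 3970) = 63.0, so δw/w = 0.0682.
Q is then a monomial in w, s, p:
δQ/Q = √((δw/w)² + (-1·δs/s)² + (-1·δp/p)²) = √(0.00465 + 0.00160 + 0.00564) = 0.109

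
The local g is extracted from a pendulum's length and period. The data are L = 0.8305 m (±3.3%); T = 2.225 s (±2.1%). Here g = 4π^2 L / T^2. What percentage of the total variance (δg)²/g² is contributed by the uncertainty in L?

(δg/g)² = (1·δL/L)² + (-2·δT/T)²
  L term: (1×0.0330)² = 0.00109
  T term: (-2×0.0210)² = 0.00176
Total = 0.00285. Share from L = 0.00109/0.00285 = 0.382.

38.2%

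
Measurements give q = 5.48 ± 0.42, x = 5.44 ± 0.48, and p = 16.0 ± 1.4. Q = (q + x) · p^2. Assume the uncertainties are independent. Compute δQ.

Let u = q + x = 10.9. δu = √(δq² + δx²) = √(0.176 + 0.230) = 0.638, so δu/u = 0.0584.
Q is then a monomial in u, p:
δQ/Q = √((δu/u)² + (2·δp/p)²) = √(0.00341 + 0.0306) = 0.184
Q = 2800, so δQ = 0.184 × 2800 = 516.

516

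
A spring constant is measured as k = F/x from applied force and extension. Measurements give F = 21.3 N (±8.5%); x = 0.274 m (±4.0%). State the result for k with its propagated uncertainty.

77.7 ± 7.30 N/m

For a monomial k ∝ F, x^-1, fractional errors add in quadrature:
  (1·δF/F)² = (1×0.0850)² = 0.00723;  (-1·δx/x)² = (-1×0.0400)² = 0.00160
δk/k = √(0.00883) = 0.0939
k = 77.7 N/m, so δk = 0.0939 × 77.7 = 7.30 N/m.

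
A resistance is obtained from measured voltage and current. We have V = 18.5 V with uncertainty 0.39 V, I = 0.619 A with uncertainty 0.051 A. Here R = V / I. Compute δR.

Relative error in a monomial: (δR/R)² = Σ (nᵢ · δxᵢ/xᵢ)².
  (1·δV/V)² = (1×0.0211)² = 0.000444;  (-1·δI/I)² = (-1×0.0824)² = 0.00679
δR/R = √(0.00723) = 0.0850
R = 29.9 Ω, so δR = 0.0850 × 29.9 = 2.54 Ω.

2.54 Ω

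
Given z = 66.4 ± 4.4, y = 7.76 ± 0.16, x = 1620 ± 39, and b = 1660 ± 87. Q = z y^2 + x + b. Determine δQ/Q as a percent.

Let p = z·y^2 = 4000. δp/p = √((1·δz/z)² + (2·δy/y)²) = √(0.00439 + 0.00170) = 0.0780, so δp = 312.
Q = p + x + b: δQ = √(δp² + δx² + δb²) = √(97400 + 1520 + 7570) = 326
Q = 7280, so δQ/Q = 326/7280 = 0.0448.

4.48%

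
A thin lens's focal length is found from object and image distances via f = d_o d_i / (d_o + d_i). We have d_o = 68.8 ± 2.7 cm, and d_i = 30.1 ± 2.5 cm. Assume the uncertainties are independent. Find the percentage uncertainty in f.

∂f/∂d_o = (d_i/(d_o+d_i))² = 0.0926;  ∂f/∂d_i = (d_o/(d_o+d_i))² = 0.484
δf = √((∂f/∂d_o · δd_o)² + (∂f/∂d_i · δd_i)²) = √(0.0625 + 1.46) = 1.24 cm
f = 20.9 cm, so δf/f = 1.24/20.9 = 0.0590.

5.90%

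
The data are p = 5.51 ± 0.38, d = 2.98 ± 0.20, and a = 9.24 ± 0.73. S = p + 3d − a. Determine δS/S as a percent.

S is a linear combination, so absolute uncertainties add in quadrature:
  (δp)² = 0.144;  (3·δd)² = 0.360;  (δa)² = 0.533
δS = √(1.04) = 1.02
S = 5.21, so δS/S = 1.02/5.21 = 0.195.

19.5%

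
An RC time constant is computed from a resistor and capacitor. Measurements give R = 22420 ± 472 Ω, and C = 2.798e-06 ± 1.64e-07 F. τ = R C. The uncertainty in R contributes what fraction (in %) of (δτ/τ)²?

(δτ/τ)² = (1·δR/R)² + (1·δC/C)²
  R term: (1×0.0211)² = 0.000443
  C term: (1×0.0586)² = 0.00344
Total = 0.00388. Share from R = 0.000443/0.00388 = 0.114.

11.4%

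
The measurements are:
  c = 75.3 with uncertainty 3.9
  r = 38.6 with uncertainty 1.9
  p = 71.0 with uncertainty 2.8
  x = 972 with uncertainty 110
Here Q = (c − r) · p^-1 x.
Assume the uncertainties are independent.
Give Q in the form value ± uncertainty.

Let u = c − r = 36.7. δu = √(δc² + δr²) = √(15.2 + 3.61) = 4.34, so δu/u = 0.118.
Q is then a monomial in u, p, x:
δQ/Q = √((δu/u)² + (-1·δp/p)² + (1·δx/x)²) = √(0.0140 + 0.00156 + 0.0128) = 0.168
Q = 502, so δQ = 0.168 × 502 = 84.6.

502 ± 84.6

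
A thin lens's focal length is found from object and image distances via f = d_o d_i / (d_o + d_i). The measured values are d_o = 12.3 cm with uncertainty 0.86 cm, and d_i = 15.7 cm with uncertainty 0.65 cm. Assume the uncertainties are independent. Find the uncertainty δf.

0.298 cm

∂f/∂d_o = (d_i/(d_o+d_i))² = 0.314;  ∂f/∂d_i = (d_o/(d_o+d_i))² = 0.193
δf = √((∂f/∂d_o · δd_o)² + (∂f/∂d_i · δd_i)²) = √(0.0731 + 0.0157) = 0.298 cm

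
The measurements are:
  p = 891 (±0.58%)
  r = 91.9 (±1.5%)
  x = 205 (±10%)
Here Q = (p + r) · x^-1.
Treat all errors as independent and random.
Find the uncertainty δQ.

Let u = p + r = 983. δu = √(δp² + δr²) = √(26.7 + 1.90) = 5.35, so δu/u = 0.00544.
Q is then a monomial in u, x:
δQ/Q = √((δu/u)² + (-1·δx/x)²) = √(2.96e-05 + 0.0100) = 0.100
Q = 4.79, so δQ = 0.100 × 4.79 = 0.480.

0.480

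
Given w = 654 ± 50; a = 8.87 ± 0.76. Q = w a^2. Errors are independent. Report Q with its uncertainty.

For a monomial Q ∝ w, a^2, fractional errors add in quadrature:
  (1·δw/w)² = (1×0.0765)² = 0.00584;  (2·δa/a)² = (2×0.0857)² = 0.0294
δQ/Q = √(0.0352) = 0.188
Q = 51500, so δQ = 0.188 × 51500 = 9660.

51500 ± 9660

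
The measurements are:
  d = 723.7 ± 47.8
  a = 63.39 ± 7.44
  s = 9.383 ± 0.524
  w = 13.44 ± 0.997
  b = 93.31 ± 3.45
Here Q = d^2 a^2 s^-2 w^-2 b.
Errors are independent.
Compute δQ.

4.07e+06

For a monomial Q ∝ d^2, a^2, s^-2, w^-2, b, fractional errors add in quadrature:
  (2·δd/d)² = (2×0.0660)² = 0.0175;  (2·δa/a)² = (2×0.117)² = 0.0551;  (-2·δs/s)² = (-2×0.0558)² = 0.0125;  (-2·δw/w)² = (-2×0.0742)² = 0.0220;  (1·δb/b)² = (1×0.0370)² = 0.00137
δQ/Q = √(0.108) = 0.329
Q = 1.235e+07, so δQ = 0.329 × 1.235e+07 = 4.07e+06.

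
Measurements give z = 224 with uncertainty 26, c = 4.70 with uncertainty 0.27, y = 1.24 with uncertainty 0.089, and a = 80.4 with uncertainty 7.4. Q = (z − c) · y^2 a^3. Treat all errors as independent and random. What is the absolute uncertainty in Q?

5.84e+07

Let u = z − c = 219. δu = √(δz² + δc²) = √(676 + 0.0729) = 26.0, so δu/u = 0.119.
Q is then a monomial in u, y, a:
δQ/Q = √((δu/u)² + (2·δy/y)² + (3·δa/a)²) = √(0.0141 + 0.0206 + 0.0762) = 0.333
Q = 1.75e+08, so δQ = 0.333 × 1.75e+08 = 5.84e+07.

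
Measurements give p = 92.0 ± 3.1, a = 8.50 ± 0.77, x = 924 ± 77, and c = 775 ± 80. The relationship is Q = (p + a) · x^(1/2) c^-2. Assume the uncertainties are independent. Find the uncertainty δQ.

Let u = p + a = 100. δu = √(δp² + δa²) = √(9.61 + 0.593) = 3.19, so δu/u = 0.0318.
Q is then a monomial in u, x, c:
δQ/Q = √((δu/u)² + (½·δx/x)² + (-2·δc/c)²) = √(0.00101 + 0.00174 + 0.0426) = 0.213
Q = 0.00509, so δQ = 0.213 × 0.00509 = 0.00108.

0.00108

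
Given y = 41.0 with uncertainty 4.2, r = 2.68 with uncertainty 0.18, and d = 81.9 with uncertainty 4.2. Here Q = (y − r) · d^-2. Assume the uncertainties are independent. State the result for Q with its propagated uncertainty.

Let u = y − r = 38.3. δu = √(δy² + δr²) = √(17.6 + 0.0324) = 4.20, so δu/u = 0.110.
Q is then a monomial in u, d:
δQ/Q = √((δu/u)² + (-2·δd/d)²) = √(0.0120 + 0.0105) = 0.150
Q = 0.00571, so δQ = 0.150 × 0.00571 = 0.000858.

0.00571 ± 0.000858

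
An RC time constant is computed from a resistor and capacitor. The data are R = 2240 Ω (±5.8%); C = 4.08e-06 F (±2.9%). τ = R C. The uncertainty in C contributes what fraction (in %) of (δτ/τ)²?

20.0%

(δτ/τ)² = (1·δR/R)² + (1·δC/C)²
  R term: (1×0.0580)² = 0.00336
  C term: (1×0.0290)² = 0.000841
Total = 0.00420. Share from C = 0.000841/0.00420 = 0.200.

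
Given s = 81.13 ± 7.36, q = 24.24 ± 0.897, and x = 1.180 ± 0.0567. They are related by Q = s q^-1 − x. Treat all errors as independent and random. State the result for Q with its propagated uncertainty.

Let p = s·q^-1 = 3.347. δp/p = √((1·δs/s)² + (-1·δq/q)²) = √(0.00823 + 0.00137) = 0.0980, so δp = 0.328.
Q = p − x: δQ = √(δp² + δx²) = √(0.108 + 0.00321) = 0.333
Q = 2.167.

2.167 ± 0.333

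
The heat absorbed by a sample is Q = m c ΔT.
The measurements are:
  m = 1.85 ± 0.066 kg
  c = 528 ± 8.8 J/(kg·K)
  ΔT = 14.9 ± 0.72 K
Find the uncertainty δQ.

907 J

Q is a product of powers, so relative uncertainties combine in quadrature:
  (1·δm/m)² = (1×0.0357)² = 0.00127;  (1·δc/c)² = (1×0.0167)² = 0.000278;  (1·δΔT/ΔT)² = (1×0.0483)² = 0.00234
δQ/Q = √(0.00389) = 0.0623
Q = 14600 J, so δQ = 0.0623 × 14600 = 907 J.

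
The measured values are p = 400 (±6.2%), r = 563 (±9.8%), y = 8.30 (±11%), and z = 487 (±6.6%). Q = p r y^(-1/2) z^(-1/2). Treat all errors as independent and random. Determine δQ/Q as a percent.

Relative error in a monomial: (δQ/Q)² = Σ (nᵢ · δxᵢ/xᵢ)².
  (1·δp/p)² = (1×0.0620)² = 0.00384;  (1·δr/r)² = (1×0.0980)² = 0.00960;  (−½·δy/y)² = (-0.5×0.110)² = 0.00302;  (−½·δz/z)² = (-0.5×0.0660)² = 0.00109
δQ/Q = √(0.0176) = 0.133

13.3%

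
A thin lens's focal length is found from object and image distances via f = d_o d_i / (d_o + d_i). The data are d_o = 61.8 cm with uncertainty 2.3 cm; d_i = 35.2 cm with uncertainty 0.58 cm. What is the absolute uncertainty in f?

∂f/∂d_o = (d_i/(d_o+d_i))² = 0.132;  ∂f/∂d_i = (d_o/(d_o+d_i))² = 0.406
δf = √((∂f/∂d_o · δd_o)² + (∂f/∂d_i · δd_i)²) = √(0.0917 + 0.0554) = 0.384 cm

0.384 cm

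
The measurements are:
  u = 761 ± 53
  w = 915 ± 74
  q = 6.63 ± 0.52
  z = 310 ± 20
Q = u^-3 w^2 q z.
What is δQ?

1.11

Products/powers → add relative errors in quadrature, weighted by exponent:
  (-3·δu/u)² = (-3×0.0696)² = 0.0437;  (2·δw/w)² = (2×0.0809)² = 0.0262;  (1·δq/q)² = (1×0.0784)² = 0.00615;  (1·δz/z)² = (1×0.0645)² = 0.00416
δQ/Q = √(0.0801) = 0.283
Q = 3.90, so δQ = 0.283 × 3.90 = 1.11.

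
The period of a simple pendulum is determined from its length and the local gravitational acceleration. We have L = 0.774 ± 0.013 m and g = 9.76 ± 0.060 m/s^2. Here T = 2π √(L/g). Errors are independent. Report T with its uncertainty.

Relative error in a monomial: (δT/T)² = Σ (nᵢ · δxᵢ/xᵢ)².
  (½·δL/L)² = (0.5×0.0168)² = 7.05e-05;  (−½·δg/g)² = (-0.5×0.00615)² = 9.45e-06
δT/T = √(8e-05) = 0.00894
T = 1.77 s, so δT = 0.00894 × 1.77 = 0.0158 s.

1.77 ± 0.0158 s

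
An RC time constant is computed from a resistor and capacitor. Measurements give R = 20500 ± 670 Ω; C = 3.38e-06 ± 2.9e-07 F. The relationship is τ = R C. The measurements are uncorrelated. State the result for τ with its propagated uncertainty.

For a monomial τ ∝ R, C, fractional errors add in quadrature:
  (1·δR/R)² = (1×0.0327)² = 0.00107;  (1·δC/C)² = (1×0.0858)² = 0.00736
δτ/τ = √(0.00843) = 0.0918
τ = 0.0693 s, so δτ = 0.0918 × 0.0693 = 0.00636 s.

0.0693 ± 0.00636 s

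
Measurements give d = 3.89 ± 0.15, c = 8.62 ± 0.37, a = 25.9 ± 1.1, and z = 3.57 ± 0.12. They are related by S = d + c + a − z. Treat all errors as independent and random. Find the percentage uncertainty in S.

Absolute uncertainties add in quadrature for a linear combination:
  (δd)² = 0.0225;  (δc)² = 0.137;  (δa)² = 1.21;  (δz)² = 0.0144
δS = √(1.38) = 1.18
S = 34.8, so δS/S = 1.18/34.8 = 0.0338.

3.38%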